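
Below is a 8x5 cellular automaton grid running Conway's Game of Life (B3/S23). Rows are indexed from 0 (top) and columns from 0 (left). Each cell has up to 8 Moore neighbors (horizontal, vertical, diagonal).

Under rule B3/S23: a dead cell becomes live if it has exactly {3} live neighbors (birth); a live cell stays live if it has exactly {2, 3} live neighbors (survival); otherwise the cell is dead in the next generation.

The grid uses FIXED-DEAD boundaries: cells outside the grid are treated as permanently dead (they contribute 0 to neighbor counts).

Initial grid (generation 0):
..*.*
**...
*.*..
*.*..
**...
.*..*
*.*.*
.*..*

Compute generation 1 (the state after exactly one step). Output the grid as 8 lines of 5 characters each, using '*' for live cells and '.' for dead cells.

Answer: .*...
*.**.
*.*..
*.*..
*.*..
..**.
*.*.*
.*.*.

Derivation:
Simulating step by step:
Generation 0 (given above): 17 live cells
Generation 1: 17 live cells
(generation 1 grid is the final answer)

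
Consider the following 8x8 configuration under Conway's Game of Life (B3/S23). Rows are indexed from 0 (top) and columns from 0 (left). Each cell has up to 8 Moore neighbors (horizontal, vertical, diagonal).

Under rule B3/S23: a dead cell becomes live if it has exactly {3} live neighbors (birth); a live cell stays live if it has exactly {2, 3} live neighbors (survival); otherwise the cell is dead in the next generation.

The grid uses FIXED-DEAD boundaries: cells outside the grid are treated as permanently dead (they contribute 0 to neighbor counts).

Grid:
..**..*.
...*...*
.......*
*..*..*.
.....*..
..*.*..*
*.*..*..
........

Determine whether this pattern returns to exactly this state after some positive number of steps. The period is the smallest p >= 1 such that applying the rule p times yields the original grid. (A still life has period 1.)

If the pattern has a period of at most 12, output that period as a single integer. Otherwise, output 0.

Simulating and comparing each generation to the original:
Gen 0 (original, given above): 16 live cells
Gen 1: 20 live cells, differs from original
Gen 2: 14 live cells, differs from original
Gen 3: 17 live cells, differs from original
Gen 4: 10 live cells, differs from original
Gen 5: 9 live cells, differs from original
Gen 6: 7 live cells, differs from original
Gen 7: 8 live cells, differs from original
Gen 8: 9 live cells, differs from original
Gen 9: 9 live cells, differs from original
Gen 10: 9 live cells, differs from original
Gen 11: 9 live cells, differs from original
Gen 12: 9 live cells, differs from original
No period found within 12 steps.

Answer: 0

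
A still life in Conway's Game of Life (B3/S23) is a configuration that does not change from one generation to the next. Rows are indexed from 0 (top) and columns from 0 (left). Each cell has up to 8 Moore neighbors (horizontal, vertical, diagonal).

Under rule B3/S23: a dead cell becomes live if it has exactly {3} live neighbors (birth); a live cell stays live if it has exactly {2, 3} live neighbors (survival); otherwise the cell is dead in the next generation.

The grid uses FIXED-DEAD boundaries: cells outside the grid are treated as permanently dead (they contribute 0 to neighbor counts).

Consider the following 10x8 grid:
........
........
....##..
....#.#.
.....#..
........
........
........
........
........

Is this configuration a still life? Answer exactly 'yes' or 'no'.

Answer: yes

Derivation:
Compute generation 1 and compare to generation 0 (given above):
Generation 1:
........
........
....##..
....#.#.
.....#..
........
........
........
........
........
The grids are IDENTICAL -> still life.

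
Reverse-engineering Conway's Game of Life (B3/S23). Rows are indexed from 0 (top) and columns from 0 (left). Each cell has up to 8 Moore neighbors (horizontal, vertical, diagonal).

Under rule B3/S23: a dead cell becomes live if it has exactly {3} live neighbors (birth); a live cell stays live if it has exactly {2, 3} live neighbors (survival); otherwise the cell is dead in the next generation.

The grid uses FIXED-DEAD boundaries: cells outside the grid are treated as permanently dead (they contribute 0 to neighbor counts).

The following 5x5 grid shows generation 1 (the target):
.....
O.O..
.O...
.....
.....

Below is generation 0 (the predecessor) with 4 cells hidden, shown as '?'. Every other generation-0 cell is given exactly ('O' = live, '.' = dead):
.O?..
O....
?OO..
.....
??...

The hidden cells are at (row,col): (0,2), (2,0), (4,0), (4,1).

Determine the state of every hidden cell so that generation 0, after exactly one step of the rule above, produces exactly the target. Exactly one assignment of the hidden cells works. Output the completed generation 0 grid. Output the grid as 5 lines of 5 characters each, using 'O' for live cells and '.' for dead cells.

Answer: .O...
O....
.OO..
.....
.....

Derivation:
Hidden generation-0 cells (in order): (0,2), (2,0), (4,0), (4,1).
A hidden cell only influences target cells in its own 3x3 neighborhood. Try each of the 2^4 = 16 assignments, step the completed generation 0 forward once under B3/S23, and compare with the target:
  (0,2)=. (2,0)=. (4,0)=. (4,1)=. -> step reproduces the target at every cell -> ACCEPT
  (0,2)=. (2,0)=. (4,0)=. (4,1)=O -> step gives (3,1)='O' but target has '.' -> reject
  (0,2)=. (2,0)=. (4,0)=O (4,1)=. -> step gives (3,1)='O' but target has '.' -> reject
  (0,2)=. (2,0)=. (4,0)=O (4,1)=O -> step gives (3,0)='O' but target has '.' -> reject
  (0,2)=. (2,0)=O (4,0)=. (4,1)=. -> step gives (2,0)='O' but target has '.' -> reject
  (0,2)=. (2,0)=O (4,0)=. (4,1)=O -> step gives (2,0)='O' but target has '.' -> reject
  (0,2)=. (2,0)=O (4,0)=O (4,1)=. -> step gives (2,0)='O' but target has '.' -> reject
  (0,2)=. (2,0)=O (4,0)=O (4,1)=O -> step gives (2,0)='O' but target has '.' -> reject
  (0,2)=O (2,0)=. (4,0)=. (4,1)=. -> step gives (0,1)='O' but target has '.' -> reject
  (0,2)=O (2,0)=. (4,0)=. (4,1)=O -> step gives (0,1)='O' but target has '.' -> reject
  (0,2)=O (2,0)=. (4,0)=O (4,1)=. -> step gives (0,1)='O' but target has '.' -> reject
  (0,2)=O (2,0)=. (4,0)=O (4,1)=O -> step gives (0,1)='O' but target has '.' -> reject
  (0,2)=O (2,0)=O (4,0)=. (4,1)=. -> step gives (0,1)='O' but target has '.' -> reject
  (0,2)=O (2,0)=O (4,0)=. (4,1)=O -> step gives (0,1)='O' but target has '.' -> reject
  (0,2)=O (2,0)=O (4,0)=O (4,1)=. -> step gives (0,1)='O' but target has '.' -> reject
  (0,2)=O (2,0)=O (4,0)=O (4,1)=O -> step gives (0,1)='O' but target has '.' -> reject
Unique solution: (0,2)=dead, (2,0)=dead, (4,0)=dead, (4,1)=dead.
Check: live-neighbor counts of every cell in the completed generation 0:
21100
24310
22110
12210
00000
Applying B3/S23 to generation 0 with these counts gives:
.....
O.O..
.O...
.....
.....
which matches the target exactly.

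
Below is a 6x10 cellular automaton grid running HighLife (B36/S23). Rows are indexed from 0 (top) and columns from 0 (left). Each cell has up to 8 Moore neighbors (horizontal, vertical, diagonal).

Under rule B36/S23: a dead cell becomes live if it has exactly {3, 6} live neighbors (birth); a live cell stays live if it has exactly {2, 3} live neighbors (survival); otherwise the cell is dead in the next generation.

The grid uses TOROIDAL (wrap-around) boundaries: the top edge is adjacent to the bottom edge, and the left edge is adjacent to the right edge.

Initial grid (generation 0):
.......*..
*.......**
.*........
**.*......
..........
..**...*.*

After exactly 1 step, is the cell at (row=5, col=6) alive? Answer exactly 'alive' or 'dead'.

Simulating step by step:
Generation 0 (given above): 12 live cells
Generation 1: 14 live cells
*......*..
*.......**
.**.......
***.......
**.*......
........*.

Cell (5,6) at generation 1: 0 -> dead

Answer: dead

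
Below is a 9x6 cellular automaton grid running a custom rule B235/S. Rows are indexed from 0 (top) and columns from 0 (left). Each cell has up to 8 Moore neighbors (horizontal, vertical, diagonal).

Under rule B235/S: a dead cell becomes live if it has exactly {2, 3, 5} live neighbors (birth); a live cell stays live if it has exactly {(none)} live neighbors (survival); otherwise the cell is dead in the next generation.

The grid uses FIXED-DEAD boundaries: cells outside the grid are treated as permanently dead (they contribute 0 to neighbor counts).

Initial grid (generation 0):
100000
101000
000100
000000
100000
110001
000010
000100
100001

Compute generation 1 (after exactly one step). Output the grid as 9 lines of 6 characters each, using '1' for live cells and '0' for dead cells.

Answer: 010000
010100
011000
000000
010000
000010
111101
000011
000010

Derivation:
Simulating step by step:
Generation 0 (given above): 12 live cells
Generation 1: 15 live cells
(generation 1 grid is the final answer)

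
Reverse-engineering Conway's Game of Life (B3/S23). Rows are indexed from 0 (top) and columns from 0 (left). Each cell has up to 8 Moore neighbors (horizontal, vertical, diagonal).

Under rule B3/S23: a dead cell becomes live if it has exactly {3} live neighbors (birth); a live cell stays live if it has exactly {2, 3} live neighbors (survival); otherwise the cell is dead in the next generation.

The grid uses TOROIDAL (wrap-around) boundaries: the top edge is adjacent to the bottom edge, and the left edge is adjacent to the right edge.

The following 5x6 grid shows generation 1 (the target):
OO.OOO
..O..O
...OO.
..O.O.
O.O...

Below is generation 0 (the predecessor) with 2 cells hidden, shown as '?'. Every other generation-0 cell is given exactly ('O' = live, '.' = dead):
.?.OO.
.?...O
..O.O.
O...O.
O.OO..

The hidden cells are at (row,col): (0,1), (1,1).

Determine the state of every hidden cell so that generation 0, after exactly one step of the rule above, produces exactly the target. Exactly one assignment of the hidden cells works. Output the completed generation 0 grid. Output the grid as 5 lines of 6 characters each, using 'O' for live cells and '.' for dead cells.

Hidden generation-0 cells (in order): (0,1), (1,1).
A hidden cell only influences target cells in its own 3x3 neighborhood. Try each of the 2^2 = 4 assignments, step the completed generation 0 forward once under B3/S23, and compare with the target:
  (0,1)=. (1,1)=. -> step gives (0,0)='.' but target has 'O' -> reject
  (0,1)=. (1,1)=O -> step gives (2,0)='O' but target has '.' -> reject
  (0,1)=O (1,1)=. -> step reproduces the target at every cell -> ACCEPT
  (0,1)=O (1,1)=O -> step gives (0,0)='.' but target has 'O' -> reject
Unique solution: (0,1)=live, (1,1)=dead.
Check: live-neighbor counts of every cell in the completed generation 0:
324333
223442
220324
143524
243444
Applying B3/S23 to generation 0 with these counts gives:
OO.OOO
..O..O
...OO.
..O.O.
O.O...
which matches the target exactly.

Answer: .O.OO.
.....O
..O.O.
O...O.
O.OO..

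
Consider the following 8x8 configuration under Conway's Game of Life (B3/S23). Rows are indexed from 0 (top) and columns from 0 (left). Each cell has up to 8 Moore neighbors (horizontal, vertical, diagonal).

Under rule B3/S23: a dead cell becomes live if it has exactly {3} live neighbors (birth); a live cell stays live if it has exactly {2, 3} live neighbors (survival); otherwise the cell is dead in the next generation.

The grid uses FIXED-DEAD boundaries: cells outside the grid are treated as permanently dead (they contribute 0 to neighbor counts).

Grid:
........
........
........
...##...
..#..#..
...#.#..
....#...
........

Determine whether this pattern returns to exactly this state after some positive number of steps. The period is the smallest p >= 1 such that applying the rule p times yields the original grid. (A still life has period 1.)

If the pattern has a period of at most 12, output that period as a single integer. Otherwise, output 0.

Answer: 1

Derivation:
Simulating and comparing each generation to the original:
Gen 0 (original, given above): 7 live cells
Gen 1: 7 live cells, MATCHES original -> period = 1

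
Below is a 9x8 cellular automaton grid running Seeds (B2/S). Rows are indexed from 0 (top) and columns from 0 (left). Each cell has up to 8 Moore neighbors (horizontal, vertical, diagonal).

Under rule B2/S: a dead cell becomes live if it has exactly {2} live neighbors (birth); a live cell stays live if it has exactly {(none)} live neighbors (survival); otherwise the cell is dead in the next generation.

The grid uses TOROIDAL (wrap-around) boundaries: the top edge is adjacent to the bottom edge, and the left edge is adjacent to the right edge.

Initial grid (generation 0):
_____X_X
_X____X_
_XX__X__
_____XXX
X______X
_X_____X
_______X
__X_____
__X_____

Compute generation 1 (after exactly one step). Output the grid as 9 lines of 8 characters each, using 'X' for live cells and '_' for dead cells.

Simulating step by step:
Generation 0 (given above): 17 live cells
Generation 1: 18 live cells
(generation 1 grid is the final answer)

Answer: XXX_____
____X__X
____X___
__X_X___
_X___X__
________
_XX___X_
_X_X____
_X_X__X_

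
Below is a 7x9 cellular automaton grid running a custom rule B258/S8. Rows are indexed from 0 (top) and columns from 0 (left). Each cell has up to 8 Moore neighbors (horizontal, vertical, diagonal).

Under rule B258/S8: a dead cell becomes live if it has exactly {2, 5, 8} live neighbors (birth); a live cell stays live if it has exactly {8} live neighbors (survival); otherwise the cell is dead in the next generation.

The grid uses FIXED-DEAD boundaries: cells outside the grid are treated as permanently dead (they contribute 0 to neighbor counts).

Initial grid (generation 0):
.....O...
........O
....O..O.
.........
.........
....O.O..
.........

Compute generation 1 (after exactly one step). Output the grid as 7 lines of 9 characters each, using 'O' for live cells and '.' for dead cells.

Answer: .........
....OOOO.
........O
.........
.....O...
.....O...
.....O...

Derivation:
Simulating step by step:
Generation 0 (given above): 6 live cells
Generation 1: 8 live cells
(generation 1 grid is the final answer)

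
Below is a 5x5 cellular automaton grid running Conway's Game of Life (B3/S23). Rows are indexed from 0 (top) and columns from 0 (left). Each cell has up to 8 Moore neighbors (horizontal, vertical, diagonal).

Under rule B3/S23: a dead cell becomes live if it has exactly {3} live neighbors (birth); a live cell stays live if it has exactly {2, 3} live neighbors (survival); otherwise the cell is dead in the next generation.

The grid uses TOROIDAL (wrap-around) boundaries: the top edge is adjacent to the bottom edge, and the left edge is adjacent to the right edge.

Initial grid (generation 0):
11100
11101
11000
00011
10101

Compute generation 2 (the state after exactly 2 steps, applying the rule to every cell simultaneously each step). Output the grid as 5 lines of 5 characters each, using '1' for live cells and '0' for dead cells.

Simulating step by step:
Generation 0 (given above): 14 live cells
Generation 1: 5 live cells
00000
00011
00000
00110
00100
Generation 2: 7 live cells
(generation 2 grid is the final answer)

Answer: 00010
00000
00101
00110
00110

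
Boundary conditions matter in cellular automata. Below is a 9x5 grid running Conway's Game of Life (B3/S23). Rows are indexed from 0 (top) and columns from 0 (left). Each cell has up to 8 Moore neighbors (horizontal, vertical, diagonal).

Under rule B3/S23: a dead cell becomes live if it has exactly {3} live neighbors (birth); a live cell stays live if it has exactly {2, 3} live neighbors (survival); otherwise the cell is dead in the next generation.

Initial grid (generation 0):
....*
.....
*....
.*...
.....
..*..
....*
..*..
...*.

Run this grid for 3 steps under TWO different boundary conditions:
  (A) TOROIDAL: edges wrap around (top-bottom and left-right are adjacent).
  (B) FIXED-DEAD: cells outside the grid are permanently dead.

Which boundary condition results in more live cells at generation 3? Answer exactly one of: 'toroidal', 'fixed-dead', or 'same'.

Under TOROIDAL boundary, generation 3:
.....
.....
.....
.....
.....
.....
...*.
...*.
...*.
Population = 3

Under FIXED-DEAD boundary, generation 3:
.....
.....
.....
.....
.....
.....
.....
.....
.....
Population = 0

Comparison: toroidal=3, fixed-dead=0 -> toroidal

Answer: toroidal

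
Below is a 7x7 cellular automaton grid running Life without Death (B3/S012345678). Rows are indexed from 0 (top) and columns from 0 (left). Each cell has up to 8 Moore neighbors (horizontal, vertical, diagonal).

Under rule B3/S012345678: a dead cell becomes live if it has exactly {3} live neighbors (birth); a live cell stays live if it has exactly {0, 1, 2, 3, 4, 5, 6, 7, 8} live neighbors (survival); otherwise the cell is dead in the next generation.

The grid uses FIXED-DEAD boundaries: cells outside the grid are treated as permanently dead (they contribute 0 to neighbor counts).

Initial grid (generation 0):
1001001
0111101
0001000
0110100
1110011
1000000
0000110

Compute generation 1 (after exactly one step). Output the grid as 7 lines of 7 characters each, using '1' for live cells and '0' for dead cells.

Simulating step by step:
Generation 0 (given above): 20 live cells
Generation 1: 30 live cells
(generation 1 grid is the final answer)

Answer: 1101111
0111111
0001010
1110110
1111011
1000101
0000110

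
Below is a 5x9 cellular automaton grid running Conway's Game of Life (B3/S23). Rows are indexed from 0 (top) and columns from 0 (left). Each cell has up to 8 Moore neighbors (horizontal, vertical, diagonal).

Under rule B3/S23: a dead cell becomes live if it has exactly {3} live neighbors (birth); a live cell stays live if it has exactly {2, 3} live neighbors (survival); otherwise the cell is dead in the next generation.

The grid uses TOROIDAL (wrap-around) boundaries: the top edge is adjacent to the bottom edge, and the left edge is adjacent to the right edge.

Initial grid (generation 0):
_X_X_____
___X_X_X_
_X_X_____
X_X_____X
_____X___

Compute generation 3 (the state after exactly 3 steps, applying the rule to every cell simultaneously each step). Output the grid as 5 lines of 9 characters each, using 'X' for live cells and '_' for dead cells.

Simulating step by step:
Generation 0 (given above): 11 live cells
Generation 1: 14 live cells
__X___X__
___X_____
XX_XX___X
XXX______
XXX______
Generation 2: 11 live cells
__XX_____
XX_XX____
___XX___X
_________
X__X_____
Generation 3: 11 live cells
(generation 3 grid is the final answer)

Answer: X________
XX_______
X_XXX____
___XX____
__XX_____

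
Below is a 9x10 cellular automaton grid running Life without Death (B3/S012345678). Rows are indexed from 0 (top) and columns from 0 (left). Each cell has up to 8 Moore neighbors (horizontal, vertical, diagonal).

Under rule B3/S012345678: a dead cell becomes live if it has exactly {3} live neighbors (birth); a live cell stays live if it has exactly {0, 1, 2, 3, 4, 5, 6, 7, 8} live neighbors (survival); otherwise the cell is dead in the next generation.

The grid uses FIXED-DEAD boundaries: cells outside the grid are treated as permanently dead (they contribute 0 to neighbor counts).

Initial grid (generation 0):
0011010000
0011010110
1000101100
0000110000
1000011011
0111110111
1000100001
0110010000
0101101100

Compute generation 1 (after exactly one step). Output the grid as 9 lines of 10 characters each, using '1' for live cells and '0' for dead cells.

Answer: 0011011000
0111010110
1000101110
0000110010
1110011011
1111110111
1000101001
1110011000
0101111100

Derivation:
Simulating step by step:
Generation 0 (given above): 38 live cells
Generation 1: 49 live cells
(generation 1 grid is the final answer)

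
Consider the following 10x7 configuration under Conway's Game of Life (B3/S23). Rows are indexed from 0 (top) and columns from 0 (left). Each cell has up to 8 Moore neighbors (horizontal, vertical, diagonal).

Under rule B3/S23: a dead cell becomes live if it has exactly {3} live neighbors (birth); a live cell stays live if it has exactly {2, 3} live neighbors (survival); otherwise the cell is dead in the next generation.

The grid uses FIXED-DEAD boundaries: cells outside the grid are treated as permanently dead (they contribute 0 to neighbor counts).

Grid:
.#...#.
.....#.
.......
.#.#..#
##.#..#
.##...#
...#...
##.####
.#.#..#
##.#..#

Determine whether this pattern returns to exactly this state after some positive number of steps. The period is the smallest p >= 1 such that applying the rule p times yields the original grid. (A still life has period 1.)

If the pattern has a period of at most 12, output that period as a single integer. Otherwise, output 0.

Answer: 0

Derivation:
Simulating and comparing each generation to the original:
Gen 0 (original, given above): 27 live cells
Gen 1: 21 live cells, differs from original
Gen 2: 19 live cells, differs from original
Gen 3: 12 live cells, differs from original
Gen 4: 13 live cells, differs from original
Gen 5: 11 live cells, differs from original
Gen 6: 11 live cells, differs from original
Gen 7: 11 live cells, differs from original
Gen 8: 14 live cells, differs from original
Gen 9: 11 live cells, differs from original
Gen 10: 12 live cells, differs from original
Gen 11: 10 live cells, differs from original
Gen 12: 10 live cells, differs from original
No period found within 12 steps.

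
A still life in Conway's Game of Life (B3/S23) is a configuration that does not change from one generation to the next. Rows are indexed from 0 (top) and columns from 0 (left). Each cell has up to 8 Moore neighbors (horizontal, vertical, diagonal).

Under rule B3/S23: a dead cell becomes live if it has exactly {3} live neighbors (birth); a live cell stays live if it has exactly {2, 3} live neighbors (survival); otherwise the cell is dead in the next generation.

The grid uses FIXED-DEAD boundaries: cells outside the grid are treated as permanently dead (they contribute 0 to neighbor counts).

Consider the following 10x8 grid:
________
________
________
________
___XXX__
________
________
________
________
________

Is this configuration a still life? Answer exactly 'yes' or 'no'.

Compute generation 1 and compare to generation 0 (given above):
Generation 1:
________
________
________
____X___
____X___
____X___
________
________
________
________
Cell (3,4) differs: gen0=0 vs gen1=1 -> NOT a still life.

Answer: no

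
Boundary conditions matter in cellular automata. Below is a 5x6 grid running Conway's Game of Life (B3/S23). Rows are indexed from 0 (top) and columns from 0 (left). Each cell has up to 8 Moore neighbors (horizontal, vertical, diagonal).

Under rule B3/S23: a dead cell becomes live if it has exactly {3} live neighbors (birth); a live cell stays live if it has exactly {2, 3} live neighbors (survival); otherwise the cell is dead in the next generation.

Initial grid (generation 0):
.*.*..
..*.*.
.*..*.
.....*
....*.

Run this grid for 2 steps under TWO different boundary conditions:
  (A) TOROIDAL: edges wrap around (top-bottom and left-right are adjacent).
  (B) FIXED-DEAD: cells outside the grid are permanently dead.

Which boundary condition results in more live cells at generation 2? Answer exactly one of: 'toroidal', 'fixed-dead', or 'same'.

Under TOROIDAL boundary, generation 2:
.**.**
.*....
*.*...
......
......
Population = 7

Under FIXED-DEAD boundary, generation 2:
.***..
.*...*
..*...
...*.*
......
Population = 8

Comparison: toroidal=7, fixed-dead=8 -> fixed-dead

Answer: fixed-dead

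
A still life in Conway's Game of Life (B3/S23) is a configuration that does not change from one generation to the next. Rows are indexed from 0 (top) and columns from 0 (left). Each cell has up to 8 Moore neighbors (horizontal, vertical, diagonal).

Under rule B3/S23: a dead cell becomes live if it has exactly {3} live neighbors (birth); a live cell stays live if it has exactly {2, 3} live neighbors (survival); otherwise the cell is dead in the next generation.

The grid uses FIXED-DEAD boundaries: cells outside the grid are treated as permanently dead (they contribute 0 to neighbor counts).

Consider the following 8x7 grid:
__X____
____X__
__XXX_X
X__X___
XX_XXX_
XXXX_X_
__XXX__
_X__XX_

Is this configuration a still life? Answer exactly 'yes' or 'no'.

Compute generation 1 and compare to generation 0 (given above):
Generation 1:
_______
__X_XX_
__X_XX_
X______
_____X_
X____X_
X______
__X_XX_
Cell (0,2) differs: gen0=1 vs gen1=0 -> NOT a still life.

Answer: no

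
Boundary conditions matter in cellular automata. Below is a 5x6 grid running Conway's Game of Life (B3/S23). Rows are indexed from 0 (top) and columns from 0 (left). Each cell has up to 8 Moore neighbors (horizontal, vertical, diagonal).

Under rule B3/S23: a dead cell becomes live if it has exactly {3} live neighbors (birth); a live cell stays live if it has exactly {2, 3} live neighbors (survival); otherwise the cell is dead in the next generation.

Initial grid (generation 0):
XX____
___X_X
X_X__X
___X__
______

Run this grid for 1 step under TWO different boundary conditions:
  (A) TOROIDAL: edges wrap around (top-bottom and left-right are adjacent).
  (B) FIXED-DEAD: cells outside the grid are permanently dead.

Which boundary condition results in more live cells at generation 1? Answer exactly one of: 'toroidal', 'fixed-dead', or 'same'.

Answer: toroidal

Derivation:
Under TOROIDAL boundary, generation 1:
X_____
__X_XX
X_XX_X
______
______
Population = 8

Under FIXED-DEAD boundary, generation 1:
______
X_X_X_
__XX__
______
______
Population = 5

Comparison: toroidal=8, fixed-dead=5 -> toroidal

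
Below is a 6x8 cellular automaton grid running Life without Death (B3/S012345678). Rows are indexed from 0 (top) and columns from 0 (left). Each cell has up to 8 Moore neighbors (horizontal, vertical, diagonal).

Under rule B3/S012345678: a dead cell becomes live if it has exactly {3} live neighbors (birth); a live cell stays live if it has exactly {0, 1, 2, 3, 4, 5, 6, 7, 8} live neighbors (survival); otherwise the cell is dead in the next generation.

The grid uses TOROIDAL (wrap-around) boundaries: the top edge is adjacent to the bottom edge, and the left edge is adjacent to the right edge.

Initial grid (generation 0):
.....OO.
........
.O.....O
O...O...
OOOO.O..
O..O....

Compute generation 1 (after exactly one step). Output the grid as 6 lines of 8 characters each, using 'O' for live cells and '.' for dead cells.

Answer: .....OO.
......O.
OO.....O
O..OO..O
OOOO.O.O
O..O.OOO

Derivation:
Simulating step by step:
Generation 0 (given above): 13 live cells
Generation 1: 21 live cells
(generation 1 grid is the final answer)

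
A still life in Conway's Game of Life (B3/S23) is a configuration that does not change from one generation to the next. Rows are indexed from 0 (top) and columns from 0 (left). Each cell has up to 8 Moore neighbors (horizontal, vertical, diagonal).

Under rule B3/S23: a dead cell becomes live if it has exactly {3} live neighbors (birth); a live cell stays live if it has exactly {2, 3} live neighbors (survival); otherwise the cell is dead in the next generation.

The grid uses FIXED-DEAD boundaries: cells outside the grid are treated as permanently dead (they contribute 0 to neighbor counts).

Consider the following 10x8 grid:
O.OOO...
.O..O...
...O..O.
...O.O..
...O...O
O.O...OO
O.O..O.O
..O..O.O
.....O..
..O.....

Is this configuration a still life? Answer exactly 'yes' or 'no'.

Answer: no

Derivation:
Compute generation 1 and compare to generation 0 (given above):
Generation 1:
.OOOO...
.O..OO..
..OO.O..
..OO..O.
..OOO..O
..OO...O
..OO.O.O
.O..OO..
......O.
........
Cell (0,0) differs: gen0=1 vs gen1=0 -> NOT a still life.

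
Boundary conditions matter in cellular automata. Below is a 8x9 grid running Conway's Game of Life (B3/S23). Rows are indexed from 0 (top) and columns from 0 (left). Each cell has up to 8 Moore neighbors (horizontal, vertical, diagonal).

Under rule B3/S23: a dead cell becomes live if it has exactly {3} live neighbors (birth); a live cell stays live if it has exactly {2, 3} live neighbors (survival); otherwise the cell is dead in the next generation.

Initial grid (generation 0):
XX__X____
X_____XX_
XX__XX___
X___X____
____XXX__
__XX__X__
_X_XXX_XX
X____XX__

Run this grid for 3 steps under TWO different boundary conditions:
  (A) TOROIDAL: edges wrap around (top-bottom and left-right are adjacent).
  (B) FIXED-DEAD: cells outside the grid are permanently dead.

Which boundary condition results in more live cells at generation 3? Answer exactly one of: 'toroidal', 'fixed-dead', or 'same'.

Answer: fixed-dead

Derivation:
Under TOROIDAL boundary, generation 3:
X_XX_X__X
_________
____X____
_______X_
_________
_________
___XX_X__
___X_X___
Population = 12

Under FIXED-DEAD boundary, generation 3:
_________
_XX_X_XX_
X___X____
_______X_
X_____X__
____X____
__XX__XX_
______XX_
Population = 17

Comparison: toroidal=12, fixed-dead=17 -> fixed-dead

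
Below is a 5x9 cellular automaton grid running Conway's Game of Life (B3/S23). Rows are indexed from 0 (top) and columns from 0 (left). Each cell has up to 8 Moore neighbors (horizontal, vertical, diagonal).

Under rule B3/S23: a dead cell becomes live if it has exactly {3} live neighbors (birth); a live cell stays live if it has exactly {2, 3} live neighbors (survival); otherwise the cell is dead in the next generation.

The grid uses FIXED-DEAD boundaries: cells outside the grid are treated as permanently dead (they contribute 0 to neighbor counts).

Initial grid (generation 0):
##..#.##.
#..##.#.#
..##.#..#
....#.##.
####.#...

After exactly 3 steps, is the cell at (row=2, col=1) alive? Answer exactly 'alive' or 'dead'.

Answer: alive

Derivation:
Simulating step by step:
Generation 0 (given above): 22 live cells
Generation 1: 19 live cells
##.##.##.
#.....#.#
..#.....#
......##.
.######..
Generation 2: 23 live cells
##...###.
#.##.##.#
......#.#
.#..#.##.
..######.
Generation 3: 22 live cells
###.##.#.
#.#.#...#
.####...#
..#.#...#
..###..#.

Cell (2,1) at generation 3: 1 -> alive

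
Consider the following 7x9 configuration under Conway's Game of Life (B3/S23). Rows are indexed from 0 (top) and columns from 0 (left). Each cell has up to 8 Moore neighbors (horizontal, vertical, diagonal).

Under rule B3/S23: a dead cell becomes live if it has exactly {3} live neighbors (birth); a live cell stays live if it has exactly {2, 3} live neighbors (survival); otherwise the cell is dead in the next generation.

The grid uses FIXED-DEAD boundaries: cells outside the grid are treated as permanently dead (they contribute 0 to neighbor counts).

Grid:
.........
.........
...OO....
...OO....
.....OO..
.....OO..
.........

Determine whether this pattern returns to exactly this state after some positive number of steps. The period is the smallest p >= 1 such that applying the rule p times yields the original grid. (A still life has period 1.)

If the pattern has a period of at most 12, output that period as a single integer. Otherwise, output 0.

Answer: 2

Derivation:
Simulating and comparing each generation to the original:
Gen 0 (original, given above): 8 live cells
Gen 1: 6 live cells, differs from original
Gen 2: 8 live cells, MATCHES original -> period = 2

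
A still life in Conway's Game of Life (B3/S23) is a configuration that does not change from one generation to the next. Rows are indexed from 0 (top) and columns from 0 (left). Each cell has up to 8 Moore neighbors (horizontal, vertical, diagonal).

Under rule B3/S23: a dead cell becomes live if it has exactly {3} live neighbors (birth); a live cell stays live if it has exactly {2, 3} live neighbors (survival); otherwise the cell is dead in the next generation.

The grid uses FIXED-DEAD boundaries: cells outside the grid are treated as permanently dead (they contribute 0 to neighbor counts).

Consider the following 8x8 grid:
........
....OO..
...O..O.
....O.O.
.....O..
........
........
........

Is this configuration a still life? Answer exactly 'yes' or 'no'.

Compute generation 1 and compare to generation 0 (given above):
Generation 1:
........
....OO..
...O..O.
....O.O.
.....O..
........
........
........
The grids are IDENTICAL -> still life.

Answer: yes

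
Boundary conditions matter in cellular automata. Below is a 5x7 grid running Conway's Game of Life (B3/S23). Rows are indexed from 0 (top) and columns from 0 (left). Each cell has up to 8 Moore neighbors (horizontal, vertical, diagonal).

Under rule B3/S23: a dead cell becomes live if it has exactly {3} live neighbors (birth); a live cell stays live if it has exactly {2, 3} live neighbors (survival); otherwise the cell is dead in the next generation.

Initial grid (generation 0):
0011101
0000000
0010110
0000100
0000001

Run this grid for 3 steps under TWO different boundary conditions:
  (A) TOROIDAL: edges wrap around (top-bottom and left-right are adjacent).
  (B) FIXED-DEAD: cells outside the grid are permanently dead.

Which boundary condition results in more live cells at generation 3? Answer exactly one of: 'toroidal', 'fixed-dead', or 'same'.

Under TOROIDAL boundary, generation 3:
0001110
0010010
0000000
0000000
0000100
Population = 6

Under FIXED-DEAD boundary, generation 3:
0000000
0000000
0011100
0000100
0000000
Population = 4

Comparison: toroidal=6, fixed-dead=4 -> toroidal

Answer: toroidal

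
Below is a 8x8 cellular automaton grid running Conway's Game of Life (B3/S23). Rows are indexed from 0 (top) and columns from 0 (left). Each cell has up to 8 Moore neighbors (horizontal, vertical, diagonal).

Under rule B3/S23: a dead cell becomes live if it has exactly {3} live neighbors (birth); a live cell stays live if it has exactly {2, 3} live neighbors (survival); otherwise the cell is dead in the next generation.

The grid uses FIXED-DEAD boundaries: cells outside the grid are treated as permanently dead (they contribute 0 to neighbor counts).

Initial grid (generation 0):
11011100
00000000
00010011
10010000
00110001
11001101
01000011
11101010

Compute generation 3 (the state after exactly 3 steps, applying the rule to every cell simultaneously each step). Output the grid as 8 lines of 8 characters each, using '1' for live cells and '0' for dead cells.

Simulating step by step:
Generation 0 (given above): 26 live cells
Generation 1: 28 live cells
00001000
00110110
00000000
00011011
10110010
11011101
00011001
11100111
Generation 2: 27 live cells
00011100
00011100
00100001
00111111
10000000
11000101
00000001
01111111
Generation 3: 30 live cells
(generation 3 grid is the final answer)

Answer: 00010100
00100110
00100001
01111111
10110001
11000010
10010001
00111111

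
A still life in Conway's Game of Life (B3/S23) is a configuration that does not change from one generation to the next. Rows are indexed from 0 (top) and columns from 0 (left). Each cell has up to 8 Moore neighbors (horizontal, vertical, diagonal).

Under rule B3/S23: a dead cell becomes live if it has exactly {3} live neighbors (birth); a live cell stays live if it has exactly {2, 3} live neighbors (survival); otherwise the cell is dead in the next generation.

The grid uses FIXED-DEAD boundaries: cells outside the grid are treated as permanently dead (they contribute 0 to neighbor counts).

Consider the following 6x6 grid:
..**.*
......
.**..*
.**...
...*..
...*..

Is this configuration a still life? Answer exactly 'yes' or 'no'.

Compute generation 1 and compare to generation 0 (given above):
Generation 1:
......
.*.**.
.**...
.*.*..
...*..
......
Cell (0,2) differs: gen0=1 vs gen1=0 -> NOT a still life.

Answer: no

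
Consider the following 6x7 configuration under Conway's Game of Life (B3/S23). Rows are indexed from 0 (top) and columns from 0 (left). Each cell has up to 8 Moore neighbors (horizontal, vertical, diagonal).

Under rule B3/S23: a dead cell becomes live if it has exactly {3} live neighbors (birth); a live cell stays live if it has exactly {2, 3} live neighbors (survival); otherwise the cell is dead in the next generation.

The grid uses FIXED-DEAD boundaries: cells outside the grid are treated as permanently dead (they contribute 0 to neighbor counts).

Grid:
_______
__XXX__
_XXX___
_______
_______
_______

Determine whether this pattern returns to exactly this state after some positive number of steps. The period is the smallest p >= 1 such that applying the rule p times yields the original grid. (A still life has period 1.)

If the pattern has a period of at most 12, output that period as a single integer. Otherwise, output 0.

Simulating and comparing each generation to the original:
Gen 0 (original, given above): 6 live cells
Gen 1: 6 live cells, differs from original
Gen 2: 6 live cells, MATCHES original -> period = 2

Answer: 2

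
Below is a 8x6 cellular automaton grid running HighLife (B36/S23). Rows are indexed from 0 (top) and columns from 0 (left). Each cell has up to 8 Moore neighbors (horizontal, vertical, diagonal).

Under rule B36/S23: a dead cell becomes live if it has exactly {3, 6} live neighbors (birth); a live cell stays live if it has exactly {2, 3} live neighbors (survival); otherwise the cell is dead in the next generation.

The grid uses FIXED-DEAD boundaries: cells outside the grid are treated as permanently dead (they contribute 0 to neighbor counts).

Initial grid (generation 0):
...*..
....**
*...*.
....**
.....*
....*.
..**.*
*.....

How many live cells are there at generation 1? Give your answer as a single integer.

Simulating step by step:
Generation 0 (given above): 13 live cells
Generation 1: 13 live cells
....*.
...***
...*..
....**
.....*
...***
...**.
......
Population at generation 1: 13

Answer: 13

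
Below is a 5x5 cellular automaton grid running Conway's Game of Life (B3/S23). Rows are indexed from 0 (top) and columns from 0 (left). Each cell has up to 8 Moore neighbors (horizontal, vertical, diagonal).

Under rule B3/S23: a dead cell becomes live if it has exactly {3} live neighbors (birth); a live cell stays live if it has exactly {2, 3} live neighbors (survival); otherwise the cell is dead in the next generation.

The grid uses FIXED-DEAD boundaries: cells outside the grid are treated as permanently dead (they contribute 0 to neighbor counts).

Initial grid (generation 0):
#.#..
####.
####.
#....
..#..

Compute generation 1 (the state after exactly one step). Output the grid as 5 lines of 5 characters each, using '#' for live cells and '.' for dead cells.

Simulating step by step:
Generation 0 (given above): 12 live cells
Generation 1: 6 live cells
(generation 1 grid is the final answer)

Answer: #.##.
.....
...#.
#..#.
.....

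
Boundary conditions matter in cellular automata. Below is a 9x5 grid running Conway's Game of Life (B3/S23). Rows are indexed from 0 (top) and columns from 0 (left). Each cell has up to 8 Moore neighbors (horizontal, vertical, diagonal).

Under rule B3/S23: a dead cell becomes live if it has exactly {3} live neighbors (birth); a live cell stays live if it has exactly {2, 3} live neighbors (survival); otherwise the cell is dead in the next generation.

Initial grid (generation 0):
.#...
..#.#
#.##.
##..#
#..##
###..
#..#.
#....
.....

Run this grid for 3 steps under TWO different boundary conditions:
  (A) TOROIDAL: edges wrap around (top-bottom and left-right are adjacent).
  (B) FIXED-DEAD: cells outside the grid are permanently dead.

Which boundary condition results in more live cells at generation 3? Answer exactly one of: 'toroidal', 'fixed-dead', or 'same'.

Under TOROIDAL boundary, generation 3:
.....
.....
.....
.....
..#..
.#.#.
.#.#.
.....
.....
Population = 5

Under FIXED-DEAD boundary, generation 3:
.....
.....
..#..
.....
.##.#
..#.#
...#.
.....
.....
Population = 7

Comparison: toroidal=5, fixed-dead=7 -> fixed-dead

Answer: fixed-dead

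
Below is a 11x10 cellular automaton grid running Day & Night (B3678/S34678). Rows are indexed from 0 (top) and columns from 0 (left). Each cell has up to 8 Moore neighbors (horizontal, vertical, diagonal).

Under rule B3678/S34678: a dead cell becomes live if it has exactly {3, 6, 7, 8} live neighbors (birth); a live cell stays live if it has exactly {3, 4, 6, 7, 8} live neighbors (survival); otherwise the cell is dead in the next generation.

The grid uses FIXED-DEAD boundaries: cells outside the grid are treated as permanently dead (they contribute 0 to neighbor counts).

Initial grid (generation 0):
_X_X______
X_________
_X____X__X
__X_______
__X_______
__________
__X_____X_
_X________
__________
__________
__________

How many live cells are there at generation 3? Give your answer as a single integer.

Simulating step by step:
Generation 0 (given above): 11 live cells
Generation 1: 3 live cells
__________
_XX_______
__________
_X________
__________
__________
__________
__________
__________
__________
__________
Generation 2: 2 live cells
__________
__________
_XX_______
__________
__________
__________
__________
__________
__________
__________
__________
Generation 3: 0 live cells
__________
__________
__________
__________
__________
__________
__________
__________
__________
__________
__________
Population at generation 3: 0

Answer: 0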